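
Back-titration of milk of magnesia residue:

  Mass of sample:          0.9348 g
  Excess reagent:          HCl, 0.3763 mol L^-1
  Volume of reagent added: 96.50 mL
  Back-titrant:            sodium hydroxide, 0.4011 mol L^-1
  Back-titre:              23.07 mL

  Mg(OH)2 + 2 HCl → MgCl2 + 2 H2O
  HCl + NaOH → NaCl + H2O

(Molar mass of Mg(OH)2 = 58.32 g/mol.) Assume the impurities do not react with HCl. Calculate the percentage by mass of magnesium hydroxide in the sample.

n(HCl) added = 0.09650 × 0.3763 = 0.03631 mol
n(NaOH) used in back-titration = 0.02307 × 0.4011 = 9.253 × 10^-3 mol
n(HCl) left over = 9.253 × 10^-3 mol (1:1 ratio)
n(HCl) consumed by analyte = 0.03631 − 9.253 × 10^-3 = 0.02706 mol
From the 1:2 ratio, n(Mg(OH)2) = 1/2 × 0.02706 = 0.01353 mol
mass of Mg(OH)2 = 0.01353 × 58.32 = 0.7891 g
% Mg(OH)2 = 0.7891 / 0.9348 × 100 = 84.41 %

84.41 %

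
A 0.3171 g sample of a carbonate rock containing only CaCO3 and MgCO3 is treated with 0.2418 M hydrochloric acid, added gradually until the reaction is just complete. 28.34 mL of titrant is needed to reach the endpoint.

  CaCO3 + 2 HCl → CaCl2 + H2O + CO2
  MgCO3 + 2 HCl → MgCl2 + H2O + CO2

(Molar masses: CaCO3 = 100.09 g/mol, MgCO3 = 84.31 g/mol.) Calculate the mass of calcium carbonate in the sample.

n(HCl) = 0.02834 × 0.2418 = 6.853 × 10^-3 mol
Let x = n(CaCO3), y = n(MgCO3).
Titrant: 2x + 2y = 6.853 × 10^-3;  mass: 100.09x + 84.31y = 0.3171
Solving, x = 1.789 × 10^-3 mol, y = 1.637 × 10^-3 mol
mass of CaCO3 = 1.789 × 10^-3 × 100.09 = 0.1790 g

0.1790 g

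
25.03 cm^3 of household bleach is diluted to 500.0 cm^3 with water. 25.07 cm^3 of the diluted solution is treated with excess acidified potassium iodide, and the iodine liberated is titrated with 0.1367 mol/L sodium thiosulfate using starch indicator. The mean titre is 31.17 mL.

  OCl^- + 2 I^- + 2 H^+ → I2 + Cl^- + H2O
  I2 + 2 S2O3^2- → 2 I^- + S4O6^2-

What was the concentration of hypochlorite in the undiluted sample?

1.698 mol/L

n(S2O3^2-) = 0.03117 × 0.1367 = 4.261 × 10^-3 mol
n(I2) = n(S2O3^2-)/2 = 2.130 × 10^-3 mol
n(OCl^-) in the aliquot = 2.130 × 10^-3 mol (1:1 ratio)
[OCl^-]_dilute = 2.130 × 10^-3 / 0.02507 = 0.08498 mol/L
[OCl^-]_original = 0.08498 × 500.0/25.03 = 1.698 mol/L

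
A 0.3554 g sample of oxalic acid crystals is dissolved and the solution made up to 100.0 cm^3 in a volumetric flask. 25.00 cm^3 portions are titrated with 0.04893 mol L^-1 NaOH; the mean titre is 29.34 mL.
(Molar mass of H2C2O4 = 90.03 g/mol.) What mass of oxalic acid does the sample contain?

0.2585 g

H2C2O4 + 2 NaOH → Na2C2O4 + 2 H2O
n(NaOH) per titration = 0.02934 × 0.04893 = 1.436 × 10^-3 mol
From the 1:2 ratio, n(H2C2O4) in each aliquot = 1/2 × 1.436 × 10^-3 = 7.178 × 10^-4 mol
n(H2C2O4) in the whole flask = 7.178 × 10^-4 × 100.0/25.00 = 2.871 × 10^-3 mol
mass of H2C2O4 = 2.871 × 10^-3 × 90.03 = 0.2585 g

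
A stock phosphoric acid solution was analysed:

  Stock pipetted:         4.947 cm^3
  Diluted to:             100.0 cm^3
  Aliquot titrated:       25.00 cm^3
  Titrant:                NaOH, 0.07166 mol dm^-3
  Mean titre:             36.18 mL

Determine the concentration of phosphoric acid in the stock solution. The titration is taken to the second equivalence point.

1.048 mol/L

H3PO4 + 2 NaOH → Na2HPO4 + 2 H2O
n(NaOH) = 0.03618 × 0.07166 = 2.593 × 10^-3 mol
From the 1:2 ratio, n(H3PO4) in the aliquot = 1/2 × 2.593 × 10^-3 = 1.296 × 10^-3 mol
[H3PO4]_dilute = 1.296 × 10^-3 / 0.02500 = 0.05185 mol/L
Dilution factor = 100.0 / 4.947 = 20.21
[H3PO4]_stock = 0.05185 × 20.21 = 1.048 mol/L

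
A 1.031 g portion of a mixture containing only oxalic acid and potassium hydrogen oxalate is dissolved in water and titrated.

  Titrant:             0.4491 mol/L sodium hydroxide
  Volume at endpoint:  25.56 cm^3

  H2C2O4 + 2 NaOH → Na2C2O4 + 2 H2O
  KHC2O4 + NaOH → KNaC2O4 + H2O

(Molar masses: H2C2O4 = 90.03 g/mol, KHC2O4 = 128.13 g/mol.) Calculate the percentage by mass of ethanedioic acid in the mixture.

23.10 %

n(NaOH) = 0.02556 × 0.4491 = 0.01148 mol
Let x = n(H2C2O4), y = n(KHC2O4).
Titrant: 2x + 1y = 0.01148;  mass: 90.03x + 128.13y = 1.031
Solving, x = 2.646 × 10^-3 mol, y = 6.187 × 10^-3 mol
mass of H2C2O4 = 2.646 × 10^-3 × 90.03 = 0.2382 g
% H2C2O4 = 0.2382 / 1.031 × 100 = 23.10 %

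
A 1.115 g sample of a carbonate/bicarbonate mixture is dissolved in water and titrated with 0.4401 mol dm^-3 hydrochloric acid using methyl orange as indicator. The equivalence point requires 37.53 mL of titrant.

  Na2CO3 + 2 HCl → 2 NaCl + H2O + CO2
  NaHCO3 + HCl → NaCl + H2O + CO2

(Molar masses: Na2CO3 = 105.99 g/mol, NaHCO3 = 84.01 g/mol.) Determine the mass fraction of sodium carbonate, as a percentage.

n(HCl) = 0.03753 × 0.4401 = 0.01652 mol
Let x = n(Na2CO3), y = n(NaHCO3).
Titrant: 2x + 1y = 0.01652;  mass: 105.99x + 84.01y = 1.115
Solving, x = 4.394 × 10^-3 mol, y = 7.728 × 10^-3 mol
mass of Na2CO3 = 4.394 × 10^-3 × 105.99 = 0.4658 g
% Na2CO3 = 0.4658 / 1.115 × 100 = 41.77 %

41.77 %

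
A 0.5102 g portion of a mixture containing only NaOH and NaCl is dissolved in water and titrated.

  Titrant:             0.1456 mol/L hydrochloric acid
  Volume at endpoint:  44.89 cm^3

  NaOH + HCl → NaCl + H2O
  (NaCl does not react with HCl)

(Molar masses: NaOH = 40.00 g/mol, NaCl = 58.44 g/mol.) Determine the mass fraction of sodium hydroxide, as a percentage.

51.24 %

n(HCl) = 0.04489 × 0.1456 = 6.536 × 10^-3 mol
Let x = n(NaOH), y = n(NaCl).
Titrant: 1x = 6.536 × 10^-3;  mass: 40.00x + 58.44y = 0.5102
Solving, x = 6.536 × 10^-3 mol, y = 4.257 × 10^-3 mol
mass of NaOH = 6.536 × 10^-3 × 40.00 = 0.2614 g
% NaOH = 0.2614 / 0.5102 × 100 = 51.24 %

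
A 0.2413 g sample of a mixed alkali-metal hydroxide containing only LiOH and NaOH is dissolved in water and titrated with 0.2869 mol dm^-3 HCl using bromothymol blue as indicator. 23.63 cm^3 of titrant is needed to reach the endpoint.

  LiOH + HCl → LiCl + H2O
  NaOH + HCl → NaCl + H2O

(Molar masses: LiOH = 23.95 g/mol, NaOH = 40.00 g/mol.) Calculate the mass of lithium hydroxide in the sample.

0.04458 g

n(HCl) = 0.02363 × 0.2869 = 6.779 × 10^-3 mol
Let x = n(LiOH), y = n(NaOH).
Titrant: 1x + 1y = 6.779 × 10^-3;  mass: 23.95x + 40.00y = 0.2413
Solving, x = 1.862 × 10^-3 mol, y = 4.918 × 10^-3 mol
mass of LiOH = 1.862 × 10^-3 × 23.95 = 0.04458 g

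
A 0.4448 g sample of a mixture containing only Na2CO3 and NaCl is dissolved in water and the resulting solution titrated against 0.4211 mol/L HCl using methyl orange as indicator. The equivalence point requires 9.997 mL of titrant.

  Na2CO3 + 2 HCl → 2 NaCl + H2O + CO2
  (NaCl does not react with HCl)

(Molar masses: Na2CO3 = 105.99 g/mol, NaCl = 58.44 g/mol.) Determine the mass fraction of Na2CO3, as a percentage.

n(HCl) = 0.009997 × 0.4211 = 4.210 × 10^-3 mol
Let x = n(Na2CO3), y = n(NaCl).
Titrant: 2x = 4.210 × 10^-3;  mass: 105.99x + 58.44y = 0.4448
Solving, x = 2.105 × 10^-3 mol, y = 3.794 × 10^-3 mol
mass of Na2CO3 = 2.105 × 10^-3 × 105.99 = 0.2231 g
% Na2CO3 = 0.2231 / 0.4448 × 100 = 50.16 %

50.16 %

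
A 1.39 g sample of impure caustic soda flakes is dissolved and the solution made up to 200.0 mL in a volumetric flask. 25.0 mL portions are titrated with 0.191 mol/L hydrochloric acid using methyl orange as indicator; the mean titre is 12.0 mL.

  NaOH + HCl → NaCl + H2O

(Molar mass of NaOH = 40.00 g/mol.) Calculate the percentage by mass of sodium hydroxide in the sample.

n(HCl) per titration = 0.0120 × 0.191 = 2.29 × 10^-3 mol
n(NaOH) in each aliquot = 2.29 × 10^-3 mol (1:1 ratio)
n(NaOH) in the whole flask = 2.29 × 10^-3 × 200.0/25.0 = 0.0183 mol
mass of NaOH = 0.0183 × 40.00 = 0.733 g
% NaOH = 0.733 / 1.39 × 100 = 52.8 %

52.8 %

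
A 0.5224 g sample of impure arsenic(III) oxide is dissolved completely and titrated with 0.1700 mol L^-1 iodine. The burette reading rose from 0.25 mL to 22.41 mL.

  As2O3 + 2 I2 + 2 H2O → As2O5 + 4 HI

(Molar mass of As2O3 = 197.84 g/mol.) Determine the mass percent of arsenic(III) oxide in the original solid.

71.33 %

n(I2) = 0.02216 L × 0.1700 mol/L = 3.767 × 10^-3 mol
From the 1:2 ratio, n(As2O3) = 1/2 × 3.767 × 10^-3 = 1.884 × 10^-3 mol
mass of As2O3 = 1.884 × 10^-3 × 197.84 g/mol = 0.3727 g
% As2O3 = 0.3727 / 0.5224 × 100 = 71.33 %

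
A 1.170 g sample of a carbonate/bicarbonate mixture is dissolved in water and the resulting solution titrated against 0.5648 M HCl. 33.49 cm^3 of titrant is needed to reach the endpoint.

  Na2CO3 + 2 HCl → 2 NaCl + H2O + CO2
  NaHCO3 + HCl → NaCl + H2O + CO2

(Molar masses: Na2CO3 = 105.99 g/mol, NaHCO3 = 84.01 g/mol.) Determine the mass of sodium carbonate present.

n(HCl) = 0.03349 × 0.5648 = 0.01892 mol
Let x = n(Na2CO3), y = n(NaHCO3).
Titrant: 2x + 1y = 0.01892;  mass: 105.99x + 84.01y = 1.170
Solving, x = 6.756 × 10^-3 mol, y = 5.404 × 10^-3 mol
mass of Na2CO3 = 6.756 × 10^-3 × 105.99 = 0.7160 g

0.7160 g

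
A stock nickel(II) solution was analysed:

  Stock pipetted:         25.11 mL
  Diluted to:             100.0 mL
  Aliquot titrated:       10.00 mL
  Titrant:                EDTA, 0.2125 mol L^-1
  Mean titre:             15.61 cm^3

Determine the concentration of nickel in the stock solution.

1.321 mol/L

Ni^2+ + EDTA^4- → [Ni(EDTA)]^2-
n(EDTA) = 0.01561 × 0.2125 = 3.317 × 10^-3 mol
n(Ni2+) in the aliquot = 3.317 × 10^-3 mol (1:1 ratio)
[Ni2+]_dilute = 3.317 × 10^-3 / 0.01000 = 0.3317 mol/L
Dilution factor = 100.0 / 25.11 = 3.982
[Ni2+]_stock = 0.3317 × 3.982 = 1.321 mol/L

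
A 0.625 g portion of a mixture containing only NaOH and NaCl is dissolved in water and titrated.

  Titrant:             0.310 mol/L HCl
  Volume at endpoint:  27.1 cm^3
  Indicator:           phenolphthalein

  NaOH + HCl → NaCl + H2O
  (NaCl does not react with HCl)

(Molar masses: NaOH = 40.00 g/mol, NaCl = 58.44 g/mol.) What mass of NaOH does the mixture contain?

0.336 g

n(HCl) = 0.0271 × 0.310 = 8.40 × 10^-3 mol
Let x = n(NaOH), y = n(NaCl).
Titrant: 1x = 8.40 × 10^-3;  mass: 40.00x + 58.44y = 0.625
Solving, x = 8.40 × 10^-3 mol, y = 4.94 × 10^-3 mol
mass of NaOH = 8.40 × 10^-3 × 40.00 = 0.336 g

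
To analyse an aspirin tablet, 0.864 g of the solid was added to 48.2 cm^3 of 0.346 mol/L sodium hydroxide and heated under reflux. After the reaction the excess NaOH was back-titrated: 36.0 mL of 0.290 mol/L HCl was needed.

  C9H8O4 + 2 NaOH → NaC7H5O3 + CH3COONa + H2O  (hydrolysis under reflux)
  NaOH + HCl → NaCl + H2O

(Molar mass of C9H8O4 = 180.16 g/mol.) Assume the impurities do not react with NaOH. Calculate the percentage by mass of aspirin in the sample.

65.0 %

n(NaOH) added = 0.0482 × 0.346 = 0.0167 mol
n(HCl) used in back-titration = 0.0360 × 0.290 = 0.0104 mol
n(NaOH) left over = 0.0104 mol (1:1 ratio)
n(NaOH) consumed by analyte = 0.0167 − 0.0104 = 6.24 × 10^-3 mol
From the 1:2 ratio, n(C9H8O4) = 1/2 × 6.24 × 10^-3 = 3.12 × 10^-3 mol
mass of C9H8O4 = 3.12 × 10^-3 × 180.16 = 0.562 g
% C9H8O4 = 0.562 / 0.864 × 100 = 65.0 %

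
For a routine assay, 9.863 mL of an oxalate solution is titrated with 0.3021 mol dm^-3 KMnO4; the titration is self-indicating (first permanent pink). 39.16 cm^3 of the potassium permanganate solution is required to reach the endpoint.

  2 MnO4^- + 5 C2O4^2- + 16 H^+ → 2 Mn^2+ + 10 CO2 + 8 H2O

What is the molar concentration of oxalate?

2.999 mol/L

n(KMnO4) = 0.03916 L × 0.3021 mol/L = 0.01183 mol
From the 5:2 mole ratio, n(C2O4^2-) = 5/2 × 0.01183 = 0.02958 mol
[C2O4^2-] = 0.02958 mol / 0.009863 L = 2.999 mol/L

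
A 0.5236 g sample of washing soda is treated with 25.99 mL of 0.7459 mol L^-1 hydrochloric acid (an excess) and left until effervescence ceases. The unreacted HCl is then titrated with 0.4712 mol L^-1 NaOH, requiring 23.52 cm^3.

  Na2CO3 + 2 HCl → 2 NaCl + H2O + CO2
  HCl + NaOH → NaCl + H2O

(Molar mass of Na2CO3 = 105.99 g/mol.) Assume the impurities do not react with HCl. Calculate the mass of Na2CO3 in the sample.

0.4400 g

n(HCl) added = 0.02599 × 0.7459 = 0.01939 mol
n(NaOH) used in back-titration = 0.02352 × 0.4712 = 0.01108 mol
n(HCl) left over = 0.01108 mol (1:1 ratio)
n(HCl) consumed by analyte = 0.01939 − 0.01108 = 8.303 × 10^-3 mol
From the 1:2 ratio, n(Na2CO3) = 1/2 × 8.303 × 10^-3 = 4.152 × 10^-3 mol
mass of Na2CO3 = 4.152 × 10^-3 × 105.99 = 0.4400 g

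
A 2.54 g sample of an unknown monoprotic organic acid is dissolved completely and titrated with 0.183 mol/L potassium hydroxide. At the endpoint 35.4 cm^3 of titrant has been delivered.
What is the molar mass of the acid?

n(KOH) = 0.0354 L × 0.183 mol/L = 6.48 × 10^-3 mol
n(HA) = 6.48 × 10^-3 mol (1:1 ratio)
M = m / n = 2.54 g / 6.48 × 10^-3 mol = 392 g/mol

392 g/mol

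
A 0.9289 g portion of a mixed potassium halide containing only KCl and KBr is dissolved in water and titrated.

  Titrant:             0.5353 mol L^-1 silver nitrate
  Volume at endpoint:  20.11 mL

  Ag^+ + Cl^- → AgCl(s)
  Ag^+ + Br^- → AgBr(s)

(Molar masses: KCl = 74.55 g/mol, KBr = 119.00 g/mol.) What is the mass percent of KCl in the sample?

63.58 %

n(AgNO3) = 0.02011 × 0.5353 = 0.01076 mol
Let x = n(KCl), y = n(KBr).
Titrant: 1x + 1y = 0.01076;  mass: 74.55x + 119.00y = 0.9289
Solving, x = 7.922 × 10^-3 mol, y = 2.843 × 10^-3 mol
mass of KCl = 7.922 × 10^-3 × 74.55 = 0.5906 g
% KCl = 0.5906 / 0.9289 × 100 = 63.58 %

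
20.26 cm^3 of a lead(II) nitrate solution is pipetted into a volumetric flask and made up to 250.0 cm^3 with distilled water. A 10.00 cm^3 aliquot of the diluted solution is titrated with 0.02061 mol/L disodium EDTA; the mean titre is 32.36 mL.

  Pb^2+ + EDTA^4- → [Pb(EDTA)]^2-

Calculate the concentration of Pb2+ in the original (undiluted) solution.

n(EDTA) = 0.03236 × 0.02061 = 6.669 × 10^-4 mol
n(Pb2+) in the aliquot = 6.669 × 10^-4 mol (1:1 ratio)
[Pb2+]_dilute = 6.669 × 10^-4 / 0.01000 = 0.06669 mol/L
Dilution factor = 250.0 / 20.26 = 12.34
[Pb2+]_stock = 0.06669 × 12.34 = 0.8230 mol/L

0.8230 mol/L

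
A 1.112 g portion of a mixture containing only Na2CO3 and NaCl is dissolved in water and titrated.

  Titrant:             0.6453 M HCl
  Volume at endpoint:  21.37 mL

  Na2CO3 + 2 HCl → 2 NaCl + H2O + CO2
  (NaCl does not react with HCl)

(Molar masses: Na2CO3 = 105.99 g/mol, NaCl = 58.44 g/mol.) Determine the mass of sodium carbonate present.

0.7308 g

n(HCl) = 0.02137 × 0.6453 = 0.01379 mol
Let x = n(Na2CO3), y = n(NaCl).
Titrant: 2x = 0.01379;  mass: 105.99x + 58.44y = 1.112
Solving, x = 6.895 × 10^-3 mol, y = 6.523 × 10^-3 mol
mass of Na2CO3 = 6.895 × 10^-3 × 105.99 = 0.7308 g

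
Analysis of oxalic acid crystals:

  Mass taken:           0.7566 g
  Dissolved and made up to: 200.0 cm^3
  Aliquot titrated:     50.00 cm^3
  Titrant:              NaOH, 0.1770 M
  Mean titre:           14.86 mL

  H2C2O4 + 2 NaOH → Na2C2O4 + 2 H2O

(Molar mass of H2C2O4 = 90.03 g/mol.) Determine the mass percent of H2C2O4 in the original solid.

62.60 %

n(NaOH) per titration = 0.01486 × 0.1770 = 2.630 × 10^-3 mol
From the 1:2 ratio, n(H2C2O4) in each aliquot = 1/2 × 2.630 × 10^-3 = 1.315 × 10^-3 mol
n(H2C2O4) in the whole flask = 1.315 × 10^-3 × 200.0/50.00 = 5.260 × 10^-3 mol
mass of H2C2O4 = 5.260 × 10^-3 × 90.03 = 0.4736 g
% H2C2O4 = 0.4736 / 0.7566 × 100 = 62.60 %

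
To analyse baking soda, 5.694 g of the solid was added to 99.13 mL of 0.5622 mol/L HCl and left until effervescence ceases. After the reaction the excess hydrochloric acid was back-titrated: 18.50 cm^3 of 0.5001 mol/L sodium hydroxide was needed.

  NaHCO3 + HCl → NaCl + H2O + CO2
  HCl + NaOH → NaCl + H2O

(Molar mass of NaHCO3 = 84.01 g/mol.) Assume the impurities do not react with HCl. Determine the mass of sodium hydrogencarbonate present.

3.905 g

n(HCl) added = 0.09913 × 0.5622 = 0.05573 mol
n(NaOH) used in back-titration = 0.01850 × 0.5001 = 9.252 × 10^-3 mol
n(HCl) left over = 9.252 × 10^-3 mol (1:1 ratio)
n(HCl) consumed by analyte = 0.05573 − 9.252 × 10^-3 = 0.04648 mol
n(NaHCO3) = 0.04648 mol (1:1 ratio)
mass of NaHCO3 = 0.04648 × 84.01 = 3.905 g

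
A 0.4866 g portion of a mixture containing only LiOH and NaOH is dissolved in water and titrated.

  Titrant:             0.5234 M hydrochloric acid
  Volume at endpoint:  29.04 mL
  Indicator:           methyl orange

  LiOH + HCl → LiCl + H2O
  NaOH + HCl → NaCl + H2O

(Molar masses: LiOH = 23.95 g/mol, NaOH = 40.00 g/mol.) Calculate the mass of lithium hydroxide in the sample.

n(HCl) = 0.02904 × 0.5234 = 0.01520 mol
Let x = n(LiOH), y = n(NaOH).
Titrant: 1x + 1y = 0.01520;  mass: 23.95x + 40.00y = 0.4866
Solving, x = 7.563 × 10^-3 mol, y = 7.637 × 10^-3 mol
mass of LiOH = 7.563 × 10^-3 × 23.95 = 0.1811 g

0.1811 g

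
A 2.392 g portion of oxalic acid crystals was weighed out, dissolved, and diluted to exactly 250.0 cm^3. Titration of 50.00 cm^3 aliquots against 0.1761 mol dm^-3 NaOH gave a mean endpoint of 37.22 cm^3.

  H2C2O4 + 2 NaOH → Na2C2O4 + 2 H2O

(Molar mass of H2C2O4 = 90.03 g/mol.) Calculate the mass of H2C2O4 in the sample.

1.475 g

n(NaOH) per titration = 0.03722 × 0.1761 = 6.554 × 10^-3 mol
From the 1:2 ratio, n(H2C2O4) in each aliquot = 1/2 × 6.554 × 10^-3 = 3.277 × 10^-3 mol
n(H2C2O4) in the whole flask = 3.277 × 10^-3 × 250.0/50.00 = 0.01639 mol
mass of H2C2O4 = 0.01639 × 90.03 = 1.475 g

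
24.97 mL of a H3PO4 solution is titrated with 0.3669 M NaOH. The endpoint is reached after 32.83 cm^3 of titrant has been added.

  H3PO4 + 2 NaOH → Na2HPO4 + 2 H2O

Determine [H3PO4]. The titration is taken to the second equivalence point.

n(NaOH) = 0.03283 L × 0.3669 mol/L = 0.01205 mol
From the 1:2 mole ratio, n(H3PO4) = 1/2 × 0.01205 = 6.023 × 10^-3 mol
[H3PO4] = 6.023 × 10^-3 mol / 0.02497 L = 0.2412 mol/L

0.2412 M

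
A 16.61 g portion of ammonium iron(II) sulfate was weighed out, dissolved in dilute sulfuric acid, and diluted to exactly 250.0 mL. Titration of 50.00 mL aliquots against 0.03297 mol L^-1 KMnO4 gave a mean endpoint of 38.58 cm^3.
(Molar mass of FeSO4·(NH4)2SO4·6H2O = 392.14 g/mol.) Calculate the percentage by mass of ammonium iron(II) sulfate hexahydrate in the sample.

75.07 %

MnO4^- + 5 Fe^2+ + 8 H^+ → Mn^2+ + 5 Fe^3+ + 4 H2O
n(KMnO4) per titration = 0.03858 × 0.03297 = 1.272 × 10^-3 mol
From the 5:1 ratio, n(FeSO4·(NH4)2SO4·6H2O) in each aliquot = 5/1 × 1.272 × 10^-3 = 6.360 × 10^-3 mol
n(FeSO4·(NH4)2SO4·6H2O) in the whole flask = 6.360 × 10^-3 × 250.0/50.00 = 0.03180 mol
mass of FeSO4·(NH4)2SO4·6H2O = 0.03180 × 392.14 = 12.47 g
% FeSO4·(NH4)2SO4·6H2O = 12.47 / 16.61 × 100 = 75.07 %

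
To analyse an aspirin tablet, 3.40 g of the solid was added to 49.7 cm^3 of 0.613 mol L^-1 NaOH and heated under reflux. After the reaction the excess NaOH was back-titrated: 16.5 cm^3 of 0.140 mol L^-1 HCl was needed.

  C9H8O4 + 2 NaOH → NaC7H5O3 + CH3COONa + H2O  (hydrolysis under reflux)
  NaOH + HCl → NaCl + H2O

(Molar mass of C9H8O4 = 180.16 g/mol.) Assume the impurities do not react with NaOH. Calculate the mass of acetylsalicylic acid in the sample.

2.54 g

n(NaOH) added = 0.0497 × 0.613 = 0.0305 mol
n(HCl) used in back-titration = 0.0165 × 0.140 = 2.31 × 10^-3 mol
n(NaOH) left over = 2.31 × 10^-3 mol (1:1 ratio)
n(NaOH) consumed by analyte = 0.0305 − 2.31 × 10^-3 = 0.0282 mol
From the 1:2 ratio, n(C9H8O4) = 1/2 × 0.0282 = 0.0141 mol
mass of C9H8O4 = 0.0141 × 180.16 = 2.54 g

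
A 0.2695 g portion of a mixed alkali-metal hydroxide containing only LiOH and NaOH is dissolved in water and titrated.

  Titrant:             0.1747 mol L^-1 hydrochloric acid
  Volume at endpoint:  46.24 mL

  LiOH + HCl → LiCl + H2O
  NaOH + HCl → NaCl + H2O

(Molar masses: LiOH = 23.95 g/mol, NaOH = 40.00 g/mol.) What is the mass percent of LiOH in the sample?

n(HCl) = 0.04624 × 0.1747 = 8.078 × 10^-3 mol
Let x = n(LiOH), y = n(NaOH).
Titrant: 1x + 1y = 8.078 × 10^-3;  mass: 23.95x + 40.00y = 0.2695
Solving, x = 3.341 × 10^-3 mol, y = 4.737 × 10^-3 mol
mass of LiOH = 3.341 × 10^-3 × 23.95 = 0.08002 g
% LiOH = 0.08002 / 0.2695 × 100 = 29.69 %

29.69 %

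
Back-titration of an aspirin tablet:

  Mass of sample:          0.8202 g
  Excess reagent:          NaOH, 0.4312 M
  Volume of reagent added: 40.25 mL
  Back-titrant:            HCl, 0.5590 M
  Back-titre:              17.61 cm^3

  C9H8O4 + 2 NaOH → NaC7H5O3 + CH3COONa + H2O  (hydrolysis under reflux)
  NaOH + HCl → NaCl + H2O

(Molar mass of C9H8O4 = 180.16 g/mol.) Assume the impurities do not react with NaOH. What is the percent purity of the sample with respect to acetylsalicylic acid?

n(NaOH) added = 0.04025 × 0.4312 = 0.01736 mol
n(HCl) used in back-titration = 0.01761 × 0.5590 = 9.844 × 10^-3 mol
n(NaOH) left over = 9.844 × 10^-3 mol (1:1 ratio)
n(NaOH) consumed by analyte = 0.01736 − 9.844 × 10^-3 = 7.512 × 10^-3 mol
From the 1:2 ratio, n(C9H8O4) = 1/2 × 7.512 × 10^-3 = 3.756 × 10^-3 mol
mass of C9H8O4 = 3.756 × 10^-3 × 180.16 = 0.6767 g
% C9H8O4 = 0.6767 / 0.8202 × 100 = 82.50 %

82.50 %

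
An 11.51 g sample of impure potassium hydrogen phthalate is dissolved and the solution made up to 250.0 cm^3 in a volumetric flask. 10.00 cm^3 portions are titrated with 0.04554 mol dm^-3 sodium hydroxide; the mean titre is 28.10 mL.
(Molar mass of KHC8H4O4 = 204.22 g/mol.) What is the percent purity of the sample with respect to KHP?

56.76 %

KHC8H4O4 + NaOH → KNaC8H4O4 + H2O
n(NaOH) per titration = 0.02810 × 0.04554 = 1.280 × 10^-3 mol
n(KHC8H4O4) in each aliquot = 1.280 × 10^-3 mol (1:1 ratio)
n(KHC8H4O4) in the whole flask = 1.280 × 10^-3 × 250.0/10.00 = 0.03199 mol
mass of KHC8H4O4 = 0.03199 × 204.22 = 6.533 g
% KHC8H4O4 = 6.533 / 11.51 × 100 = 56.76 %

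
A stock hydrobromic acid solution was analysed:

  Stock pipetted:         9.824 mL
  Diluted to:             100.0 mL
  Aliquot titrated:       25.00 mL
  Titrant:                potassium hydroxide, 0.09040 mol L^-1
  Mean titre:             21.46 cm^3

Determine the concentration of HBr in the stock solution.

0.7899 mol/L

HBr + KOH → KBr + H2O
n(KOH) = 0.02146 × 0.09040 = 1.940 × 10^-3 mol
n(HBr) in the aliquot = 1.940 × 10^-3 mol (1:1 ratio)
[HBr]_dilute = 1.940 × 10^-3 / 0.02500 = 0.07760 mol/L
Dilution factor = 100.0 / 9.824 = 10.18
[HBr]_stock = 0.07760 × 10.18 = 0.7899 mol/L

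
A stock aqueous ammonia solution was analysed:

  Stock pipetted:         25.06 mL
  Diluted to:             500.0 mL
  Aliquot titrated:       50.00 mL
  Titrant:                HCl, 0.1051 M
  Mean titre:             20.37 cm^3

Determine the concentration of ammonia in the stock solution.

NH3 + HCl → NH4Cl
n(HCl) = 0.02037 × 0.1051 = 2.141 × 10^-3 mol
n(NH3) in the aliquot = 2.141 × 10^-3 mol (1:1 ratio)
[NH3]_dilute = 2.141 × 10^-3 / 0.05000 = 0.04282 mol/L
Dilution factor = 500.0 / 25.06 = 19.95
[NH3]_stock = 0.04282 × 19.95 = 0.8543 mol/L

0.8543 M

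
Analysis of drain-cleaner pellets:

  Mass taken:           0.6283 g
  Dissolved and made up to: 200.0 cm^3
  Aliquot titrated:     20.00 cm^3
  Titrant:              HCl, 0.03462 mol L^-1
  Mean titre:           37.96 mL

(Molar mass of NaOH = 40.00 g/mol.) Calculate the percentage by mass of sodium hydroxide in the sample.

83.67 %

NaOH + HCl → NaCl + H2O
n(HCl) per titration = 0.03796 × 0.03462 = 1.314 × 10^-3 mol
n(NaOH) in each aliquot = 1.314 × 10^-3 mol (1:1 ratio)
n(NaOH) in the whole flask = 1.314 × 10^-3 × 200.0/20.00 = 0.01314 mol
mass of NaOH = 0.01314 × 40.00 = 0.5257 g
% NaOH = 0.5257 / 0.6283 × 100 = 83.67 %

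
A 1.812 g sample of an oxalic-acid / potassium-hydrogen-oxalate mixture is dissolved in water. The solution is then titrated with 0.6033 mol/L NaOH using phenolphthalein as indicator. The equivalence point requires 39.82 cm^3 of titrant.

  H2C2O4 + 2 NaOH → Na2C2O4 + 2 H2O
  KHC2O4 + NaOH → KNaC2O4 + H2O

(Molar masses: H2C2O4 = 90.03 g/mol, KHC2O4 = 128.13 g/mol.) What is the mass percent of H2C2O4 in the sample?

37.84 %

n(NaOH) = 0.03982 × 0.6033 = 0.02402 mol
Let x = n(H2C2O4), y = n(KHC2O4).
Titrant: 2x + 1y = 0.02402;  mass: 90.03x + 128.13y = 1.812
Solving, x = 7.617 × 10^-3 mol, y = 8.790 × 10^-3 mol
mass of H2C2O4 = 7.617 × 10^-3 × 90.03 = 0.6857 g
% H2C2O4 = 0.6857 / 1.812 × 100 = 37.84 %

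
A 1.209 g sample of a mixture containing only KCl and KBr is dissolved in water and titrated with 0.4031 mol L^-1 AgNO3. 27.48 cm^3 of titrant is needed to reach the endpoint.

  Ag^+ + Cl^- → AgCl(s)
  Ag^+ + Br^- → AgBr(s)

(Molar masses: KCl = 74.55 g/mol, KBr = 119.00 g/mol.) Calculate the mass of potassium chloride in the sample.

0.1831 g

n(AgNO3) = 0.02748 × 0.4031 = 0.01108 mol
Let x = n(KCl), y = n(KBr).
Titrant: 1x + 1y = 0.01108;  mass: 74.55x + 119.00y = 1.209
Solving, x = 2.456 × 10^-3 mol, y = 8.621 × 10^-3 mol
mass of KCl = 2.456 × 10^-3 × 74.55 = 0.1831 g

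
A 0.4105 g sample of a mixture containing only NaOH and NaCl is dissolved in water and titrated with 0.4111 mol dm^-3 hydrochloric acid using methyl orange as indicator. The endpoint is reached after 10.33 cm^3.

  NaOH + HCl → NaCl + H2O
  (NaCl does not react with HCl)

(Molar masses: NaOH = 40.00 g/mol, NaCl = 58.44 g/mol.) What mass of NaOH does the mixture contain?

0.1699 g

n(HCl) = 0.01033 × 0.4111 = 4.247 × 10^-3 mol
Let x = n(NaOH), y = n(NaCl).
Titrant: 1x = 4.247 × 10^-3;  mass: 40.00x + 58.44y = 0.4105
Solving, x = 4.247 × 10^-3 mol, y = 4.118 × 10^-3 mol
mass of NaOH = 4.247 × 10^-3 × 40.00 = 0.1699 g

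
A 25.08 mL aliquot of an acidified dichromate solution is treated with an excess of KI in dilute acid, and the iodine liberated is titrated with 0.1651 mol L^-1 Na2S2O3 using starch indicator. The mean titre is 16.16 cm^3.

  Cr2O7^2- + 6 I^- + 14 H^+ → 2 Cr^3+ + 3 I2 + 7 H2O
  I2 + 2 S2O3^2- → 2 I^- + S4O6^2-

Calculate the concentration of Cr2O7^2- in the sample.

0.01773 mol/L

n(S2O3^2-) = 0.01616 × 0.1651 = 2.668 × 10^-3 mol
n(I2) = n(S2O3^2-)/2 = 1.334 × 10^-3 mol
From the 1:3 ratio, n(Cr2O7^2-) in the aliquot = 1/3 × 1.334 × 10^-3 = 4.447 × 10^-4 mol
[Cr2O7^2-] = 4.447 × 10^-4 / 0.02508 = 0.01773 mol/L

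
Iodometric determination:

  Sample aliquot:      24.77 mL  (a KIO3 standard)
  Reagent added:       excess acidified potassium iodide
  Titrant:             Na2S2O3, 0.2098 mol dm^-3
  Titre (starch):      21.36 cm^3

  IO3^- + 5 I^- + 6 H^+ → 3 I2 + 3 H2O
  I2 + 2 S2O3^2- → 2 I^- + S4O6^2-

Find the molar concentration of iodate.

n(S2O3^2-) = 0.02136 × 0.2098 = 4.481 × 10^-3 mol
n(I2) = n(S2O3^2-)/2 = 2.241 × 10^-3 mol
From the 1:3 ratio, n(IO3^-) in the aliquot = 1/3 × 2.241 × 10^-3 = 7.469 × 10^-4 mol
[IO3^-] = 7.469 × 10^-4 / 0.02477 = 0.03015 mol/L

0.03015 mol/L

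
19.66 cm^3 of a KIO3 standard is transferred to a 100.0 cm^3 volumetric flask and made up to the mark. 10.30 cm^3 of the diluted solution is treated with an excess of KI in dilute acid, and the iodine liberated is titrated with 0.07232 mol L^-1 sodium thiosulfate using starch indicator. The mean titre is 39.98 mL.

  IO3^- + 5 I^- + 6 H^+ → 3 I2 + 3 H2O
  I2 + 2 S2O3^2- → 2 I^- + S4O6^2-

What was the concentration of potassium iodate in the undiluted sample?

n(S2O3^2-) = 0.03998 × 0.07232 = 2.891 × 10^-3 mol
n(I2) = n(S2O3^2-)/2 = 1.446 × 10^-3 mol
From the 1:3 ratio, n(IO3^-) in the aliquot = 1/3 × 1.446 × 10^-3 = 4.819 × 10^-4 mol
[IO3^-]_dilute = 4.819 × 10^-4 / 0.01030 = 0.04679 mol/L
[IO3^-]_original = 0.04679 × 100.0/19.66 = 0.2380 mol/L

0.2380 mol/L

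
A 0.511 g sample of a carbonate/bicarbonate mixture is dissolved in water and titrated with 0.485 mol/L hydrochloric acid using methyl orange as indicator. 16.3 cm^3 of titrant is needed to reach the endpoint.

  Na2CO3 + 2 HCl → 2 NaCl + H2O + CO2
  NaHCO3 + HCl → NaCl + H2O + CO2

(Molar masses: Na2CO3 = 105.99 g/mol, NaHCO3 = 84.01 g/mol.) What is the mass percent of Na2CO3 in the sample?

n(HCl) = 0.0163 × 0.485 = 7.91 × 10^-3 mol
Let x = n(Na2CO3), y = n(NaHCO3).
Titrant: 2x + 1y = 7.91 × 10^-3;  mass: 105.99x + 84.01y = 0.511
Solving, x = 2.47 × 10^-3 mol, y = 2.97 × 10^-3 mol
mass of Na2CO3 = 2.47 × 10^-3 × 105.99 = 0.262 g
% Na2CO3 = 0.262 / 0.511 × 100 = 51.2 %

51.2 %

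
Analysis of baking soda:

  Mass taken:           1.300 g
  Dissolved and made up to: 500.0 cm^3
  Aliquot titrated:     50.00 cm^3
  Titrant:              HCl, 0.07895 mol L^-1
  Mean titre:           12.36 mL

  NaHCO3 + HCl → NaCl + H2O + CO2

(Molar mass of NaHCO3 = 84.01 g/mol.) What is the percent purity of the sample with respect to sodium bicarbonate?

63.06 %

n(HCl) per titration = 0.01236 × 0.07895 = 9.758 × 10^-4 mol
n(NaHCO3) in each aliquot = 9.758 × 10^-4 mol (1:1 ratio)
n(NaHCO3) in the whole flask = 9.758 × 10^-4 × 500.0/50.00 = 9.758 × 10^-3 mol
mass of NaHCO3 = 9.758 × 10^-3 × 84.01 = 0.8198 g
% NaHCO3 = 0.8198 / 1.300 × 100 = 63.06 %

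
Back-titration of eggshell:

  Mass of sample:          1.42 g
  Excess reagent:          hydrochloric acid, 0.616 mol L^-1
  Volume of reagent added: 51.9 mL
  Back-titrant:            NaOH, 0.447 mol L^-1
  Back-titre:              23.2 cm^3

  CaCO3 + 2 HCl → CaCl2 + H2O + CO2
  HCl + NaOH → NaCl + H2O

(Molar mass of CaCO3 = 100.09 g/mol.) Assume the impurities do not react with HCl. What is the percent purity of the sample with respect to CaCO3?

76.1 %

n(HCl) added = 0.0519 × 0.616 = 0.0320 mol
n(NaOH) used in back-titration = 0.0232 × 0.447 = 0.0104 mol
n(HCl) left over = 0.0104 mol (1:1 ratio)
n(HCl) consumed by analyte = 0.0320 − 0.0104 = 0.0216 mol
From the 1:2 ratio, n(CaCO3) = 1/2 × 0.0216 = 0.0108 mol
mass of CaCO3 = 0.0108 × 100.09 = 1.08 g
% CaCO3 = 1.08 / 1.42 × 100 = 76.1 %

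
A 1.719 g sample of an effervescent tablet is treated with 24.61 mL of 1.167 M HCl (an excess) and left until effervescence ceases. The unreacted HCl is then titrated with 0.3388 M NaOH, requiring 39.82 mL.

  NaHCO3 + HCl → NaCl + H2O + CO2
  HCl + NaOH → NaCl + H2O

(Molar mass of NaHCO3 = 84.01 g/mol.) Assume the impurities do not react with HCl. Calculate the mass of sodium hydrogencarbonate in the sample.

n(HCl) added = 0.02461 × 1.167 = 0.02872 mol
n(NaOH) used in back-titration = 0.03982 × 0.3388 = 0.01349 mol
n(HCl) left over = 0.01349 mol (1:1 ratio)
n(HCl) consumed by analyte = 0.02872 − 0.01349 = 0.01523 mol
n(NaHCO3) = 0.01523 mol (1:1 ratio)
mass of NaHCO3 = 0.01523 × 84.01 = 1.279 g

1.279 g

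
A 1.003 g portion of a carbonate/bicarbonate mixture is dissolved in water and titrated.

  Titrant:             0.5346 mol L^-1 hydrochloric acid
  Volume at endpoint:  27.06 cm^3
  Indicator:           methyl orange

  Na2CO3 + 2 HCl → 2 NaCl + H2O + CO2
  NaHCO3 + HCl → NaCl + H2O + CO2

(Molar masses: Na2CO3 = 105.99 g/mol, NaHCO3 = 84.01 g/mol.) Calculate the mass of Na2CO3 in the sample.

0.3628 g

n(HCl) = 0.02706 × 0.5346 = 0.01447 mol
Let x = n(Na2CO3), y = n(NaHCO3).
Titrant: 2x + 1y = 0.01447;  mass: 105.99x + 84.01y = 1.003
Solving, x = 3.423 × 10^-3 mol, y = 7.621 × 10^-3 mol
mass of Na2CO3 = 3.423 × 10^-3 × 105.99 = 0.3628 g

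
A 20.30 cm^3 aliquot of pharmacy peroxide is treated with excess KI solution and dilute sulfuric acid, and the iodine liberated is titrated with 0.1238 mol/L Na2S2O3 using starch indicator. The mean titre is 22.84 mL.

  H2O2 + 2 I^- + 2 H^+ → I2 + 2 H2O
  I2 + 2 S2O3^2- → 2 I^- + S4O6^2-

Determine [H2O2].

n(S2O3^2-) = 0.02284 × 0.1238 = 2.828 × 10^-3 mol
n(I2) = n(S2O3^2-)/2 = 1.414 × 10^-3 mol
n(H2O2) in the aliquot = 1.414 × 10^-3 mol (1:1 ratio)
[H2O2] = 1.414 × 10^-3 / 0.02030 = 0.06965 mol/L

0.06965 mol/L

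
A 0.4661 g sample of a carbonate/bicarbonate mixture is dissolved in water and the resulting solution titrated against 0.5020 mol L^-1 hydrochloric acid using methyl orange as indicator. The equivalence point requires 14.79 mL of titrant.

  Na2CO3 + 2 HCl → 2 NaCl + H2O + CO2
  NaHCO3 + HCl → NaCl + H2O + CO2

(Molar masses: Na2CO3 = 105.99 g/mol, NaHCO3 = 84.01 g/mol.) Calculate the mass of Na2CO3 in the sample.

0.2694 g

n(HCl) = 0.01479 × 0.5020 = 7.425 × 10^-3 mol
Let x = n(Na2CO3), y = n(NaHCO3).
Titrant: 2x + 1y = 7.425 × 10^-3;  mass: 105.99x + 84.01y = 0.4661
Solving, x = 2.541 × 10^-3 mol, y = 2.342 × 10^-3 mol
mass of Na2CO3 = 2.541 × 10^-3 × 105.99 = 0.2694 g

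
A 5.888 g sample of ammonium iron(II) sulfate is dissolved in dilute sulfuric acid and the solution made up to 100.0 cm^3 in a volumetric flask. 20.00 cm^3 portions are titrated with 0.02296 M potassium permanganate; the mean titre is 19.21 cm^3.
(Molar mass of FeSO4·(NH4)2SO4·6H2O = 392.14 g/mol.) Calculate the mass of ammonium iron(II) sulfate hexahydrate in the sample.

4.324 g

MnO4^- + 5 Fe^2+ + 8 H^+ → Mn^2+ + 5 Fe^3+ + 4 H2O
n(KMnO4) per titration = 0.01921 × 0.02296 = 4.411 × 10^-4 mol
From the 5:1 ratio, n(FeSO4·(NH4)2SO4·6H2O) in each aliquot = 5/1 × 4.411 × 10^-4 = 2.205 × 10^-3 mol
n(FeSO4·(NH4)2SO4·6H2O) in the whole flask = 2.205 × 10^-3 × 100.0/20.00 = 0.01103 mol
mass of FeSO4·(NH4)2SO4·6H2O = 0.01103 × 392.14 = 4.324 g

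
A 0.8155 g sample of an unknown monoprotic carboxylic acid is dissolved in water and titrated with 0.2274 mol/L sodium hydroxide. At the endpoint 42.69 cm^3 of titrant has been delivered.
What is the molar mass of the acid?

n(NaOH) = 0.04269 L × 0.2274 mol/L = 9.708 × 10^-3 mol
n(HA) = 9.708 × 10^-3 mol (1:1 ratio)
M = m / n = 0.8155 g / 9.708 × 10^-3 mol = 84.01 g/mol

84.01 g/mol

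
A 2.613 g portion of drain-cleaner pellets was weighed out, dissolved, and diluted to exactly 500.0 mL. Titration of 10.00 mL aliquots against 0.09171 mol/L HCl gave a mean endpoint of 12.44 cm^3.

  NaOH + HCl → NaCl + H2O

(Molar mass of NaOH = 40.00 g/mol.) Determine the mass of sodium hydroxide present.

n(HCl) per titration = 0.01244 × 0.09171 = 1.141 × 10^-3 mol
n(NaOH) in each aliquot = 1.141 × 10^-3 mol (1:1 ratio)
n(NaOH) in the whole flask = 1.141 × 10^-3 × 500.0/10.00 = 0.05704 mol
mass of NaOH = 0.05704 × 40.00 = 2.282 g

2.282 g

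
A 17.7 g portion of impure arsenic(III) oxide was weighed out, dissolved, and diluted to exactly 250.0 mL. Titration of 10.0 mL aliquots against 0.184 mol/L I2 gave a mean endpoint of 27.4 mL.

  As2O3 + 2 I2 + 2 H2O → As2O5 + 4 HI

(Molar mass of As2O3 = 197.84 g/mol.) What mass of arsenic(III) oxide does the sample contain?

n(I2) per titration = 0.0274 × 0.184 = 5.04 × 10^-3 mol
From the 1:2 ratio, n(As2O3) in each aliquot = 1/2 × 5.04 × 10^-3 = 2.52 × 10^-3 mol
n(As2O3) in the whole flask = 2.52 × 10^-3 × 250.0/10.0 = 0.0630 mol
mass of As2O3 = 0.0630 × 197.84 = 12.5 g

12.5 g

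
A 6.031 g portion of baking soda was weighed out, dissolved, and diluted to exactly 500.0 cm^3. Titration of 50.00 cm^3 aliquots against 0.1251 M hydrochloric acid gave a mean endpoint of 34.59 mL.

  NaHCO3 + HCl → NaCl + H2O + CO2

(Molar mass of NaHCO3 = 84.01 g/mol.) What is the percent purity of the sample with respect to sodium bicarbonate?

60.28 %

n(HCl) per titration = 0.03459 × 0.1251 = 4.327 × 10^-3 mol
n(NaHCO3) in each aliquot = 4.327 × 10^-3 mol (1:1 ratio)
n(NaHCO3) in the whole flask = 4.327 × 10^-3 × 500.0/50.00 = 0.04327 mol
mass of NaHCO3 = 0.04327 × 84.01 = 3.635 g
% NaHCO3 = 3.635 / 6.031 × 100 = 60.28 %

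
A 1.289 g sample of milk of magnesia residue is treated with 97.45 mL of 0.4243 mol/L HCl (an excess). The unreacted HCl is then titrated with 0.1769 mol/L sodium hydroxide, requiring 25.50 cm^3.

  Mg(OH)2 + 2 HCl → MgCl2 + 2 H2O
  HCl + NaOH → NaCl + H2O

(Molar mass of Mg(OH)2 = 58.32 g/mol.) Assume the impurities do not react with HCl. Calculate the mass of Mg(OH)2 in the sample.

1.074 g

n(HCl) added = 0.09745 × 0.4243 = 0.04135 mol
n(NaOH) used in back-titration = 0.02550 × 0.1769 = 4.511 × 10^-3 mol
n(HCl) left over = 4.511 × 10^-3 mol (1:1 ratio)
n(HCl) consumed by analyte = 0.04135 − 4.511 × 10^-3 = 0.03684 mol
From the 1:2 ratio, n(Mg(OH)2) = 1/2 × 0.03684 = 0.01842 mol
mass of Mg(OH)2 = 0.01842 × 58.32 = 1.074 g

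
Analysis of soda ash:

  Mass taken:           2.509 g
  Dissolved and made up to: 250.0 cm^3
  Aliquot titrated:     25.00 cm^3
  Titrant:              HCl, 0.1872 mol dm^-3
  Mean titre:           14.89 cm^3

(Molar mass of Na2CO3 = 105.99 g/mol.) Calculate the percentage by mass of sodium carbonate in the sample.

Na2CO3 + 2 HCl → 2 NaCl + H2O + CO2
n(HCl) per titration = 0.01489 × 0.1872 = 2.787 × 10^-3 mol
From the 1:2 ratio, n(Na2CO3) in each aliquot = 1/2 × 2.787 × 10^-3 = 1.394 × 10^-3 mol
n(Na2CO3) in the whole flask = 1.394 × 10^-3 × 250.0/25.00 = 0.01394 mol
mass of Na2CO3 = 0.01394 × 105.99 = 1.477 g
% Na2CO3 = 1.477 / 2.509 × 100 = 58.88 %

58.88 %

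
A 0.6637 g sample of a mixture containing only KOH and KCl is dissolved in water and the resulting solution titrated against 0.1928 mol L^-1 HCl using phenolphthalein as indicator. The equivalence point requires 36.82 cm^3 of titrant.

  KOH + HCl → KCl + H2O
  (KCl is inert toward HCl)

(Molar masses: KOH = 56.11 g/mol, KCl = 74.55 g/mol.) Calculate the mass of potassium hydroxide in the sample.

0.3983 g

n(HCl) = 0.03682 × 0.1928 = 7.099 × 10^-3 mol
Let x = n(KOH), y = n(KCl).
Titrant: 1x = 7.099 × 10^-3;  mass: 56.11x + 74.55y = 0.6637
Solving, x = 7.099 × 10^-3 mol, y = 3.560 × 10^-3 mol
mass of KOH = 7.099 × 10^-3 × 56.11 = 0.3983 g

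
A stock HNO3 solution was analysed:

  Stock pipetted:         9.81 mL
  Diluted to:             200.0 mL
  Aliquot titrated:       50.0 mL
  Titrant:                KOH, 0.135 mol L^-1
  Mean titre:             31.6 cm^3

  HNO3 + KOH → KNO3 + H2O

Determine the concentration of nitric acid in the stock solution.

n(KOH) = 0.0316 × 0.135 = 4.27 × 10^-3 mol
n(HNO3) in the aliquot = 4.27 × 10^-3 mol (1:1 ratio)
[HNO3]_dilute = 4.27 × 10^-3 / 0.0500 = 0.0853 mol/L
Dilution factor = 200.0 / 9.81 = 20.39
[HNO3]_stock = 0.0853 × 20.39 = 1.74 mol/L

1.74 mol/L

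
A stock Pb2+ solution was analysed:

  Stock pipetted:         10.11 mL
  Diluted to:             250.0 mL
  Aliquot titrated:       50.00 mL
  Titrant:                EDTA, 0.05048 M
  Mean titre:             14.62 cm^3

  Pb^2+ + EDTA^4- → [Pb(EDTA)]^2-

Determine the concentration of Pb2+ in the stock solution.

0.3650 M

n(EDTA) = 0.01462 × 0.05048 = 7.380 × 10^-4 mol
n(Pb2+) in the aliquot = 7.380 × 10^-4 mol (1:1 ratio)
[Pb2+]_dilute = 7.380 × 10^-4 / 0.05000 = 0.01476 mol/L
Dilution factor = 250.0 / 10.11 = 24.73
[Pb2+]_stock = 0.01476 × 24.73 = 0.3650 mol/L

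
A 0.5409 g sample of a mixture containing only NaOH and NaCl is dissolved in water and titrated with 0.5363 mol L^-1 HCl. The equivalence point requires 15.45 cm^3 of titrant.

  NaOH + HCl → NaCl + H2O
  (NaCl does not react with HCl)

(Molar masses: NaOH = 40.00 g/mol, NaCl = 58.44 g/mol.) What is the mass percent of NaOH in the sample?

61.27 %

n(HCl) = 0.01545 × 0.5363 = 8.286 × 10^-3 mol
Let x = n(NaOH), y = n(NaCl).
Titrant: 1x = 8.286 × 10^-3;  mass: 40.00x + 58.44y = 0.5409
Solving, x = 8.286 × 10^-3 mol, y = 3.584 × 10^-3 mol
mass of NaOH = 8.286 × 10^-3 × 40.00 = 0.3314 g
% NaOH = 0.3314 / 0.5409 × 100 = 61.27 %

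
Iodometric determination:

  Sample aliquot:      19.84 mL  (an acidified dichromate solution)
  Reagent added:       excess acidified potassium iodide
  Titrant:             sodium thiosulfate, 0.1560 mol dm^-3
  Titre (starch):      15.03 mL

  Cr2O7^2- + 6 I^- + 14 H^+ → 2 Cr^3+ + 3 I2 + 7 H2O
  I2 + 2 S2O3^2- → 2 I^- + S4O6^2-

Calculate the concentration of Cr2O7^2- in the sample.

n(S2O3^2-) = 0.01503 × 0.1560 = 2.345 × 10^-3 mol
n(I2) = n(S2O3^2-)/2 = 1.172 × 10^-3 mol
From the 1:3 ratio, n(Cr2O7^2-) in the aliquot = 1/3 × 1.172 × 10^-3 = 3.908 × 10^-4 mol
[Cr2O7^2-] = 3.908 × 10^-4 / 0.01984 = 0.01970 mol/L

0.01970 mol/L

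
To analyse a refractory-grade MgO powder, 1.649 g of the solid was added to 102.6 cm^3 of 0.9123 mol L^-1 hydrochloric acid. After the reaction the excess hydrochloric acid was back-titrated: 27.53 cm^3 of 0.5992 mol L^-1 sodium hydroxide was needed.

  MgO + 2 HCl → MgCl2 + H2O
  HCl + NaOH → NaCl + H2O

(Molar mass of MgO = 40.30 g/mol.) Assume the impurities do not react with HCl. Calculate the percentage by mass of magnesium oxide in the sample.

94.22 %

n(HCl) added = 0.1026 × 0.9123 = 0.09360 mol
n(NaOH) used in back-titration = 0.02753 × 0.5992 = 0.01650 mol
n(HCl) left over = 0.01650 mol (1:1 ratio)
n(HCl) consumed by analyte = 0.09360 − 0.01650 = 0.07711 mol
From the 1:2 ratio, n(MgO) = 1/2 × 0.07711 = 0.03855 mol
mass of MgO = 0.03855 × 40.30 = 1.554 g
% MgO = 1.554 / 1.649 × 100 = 94.22 %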